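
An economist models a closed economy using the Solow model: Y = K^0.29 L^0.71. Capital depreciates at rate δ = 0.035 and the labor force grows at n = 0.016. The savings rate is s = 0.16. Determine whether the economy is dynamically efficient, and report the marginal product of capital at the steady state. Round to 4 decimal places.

The effective depreciation rate is n + δ = 0.016 + 0.035 = 0.051.
Steady-state k*: s·k^0.29 = 0.051·k gives k* = (0.16/0.051)^(1/0.71) ≈ 5.0046.
MPK = 0.29·5.0046^(-0.71) ≈ 0.0924.
MPK > n+δ = 0.051, so the economy is dynamically efficient (under-saving).

dynamically efficient; MPK ≈ 0.0924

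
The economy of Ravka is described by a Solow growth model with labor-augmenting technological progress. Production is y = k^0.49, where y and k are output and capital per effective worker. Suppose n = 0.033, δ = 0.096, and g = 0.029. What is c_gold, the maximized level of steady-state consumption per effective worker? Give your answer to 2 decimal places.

The effective depreciation rate is n + g + δ = 0.033 + 0.029 + 0.096 = 0.158.
Golden rule sets MPK = n+g+δ: 0.49·k^(0.49−1) = 0.158, so k_gold = (0.49/0.158)^(1/0.51) ≈ 9.2003.
y_gold = 9.2003^0.49 ≈ 2.9666.
c_gold = y_gold − (n+g+δ)·k_gold = 2.9666 − 0.158·9.2003 ≈ 1.5130.

c_gold ≈ 1.51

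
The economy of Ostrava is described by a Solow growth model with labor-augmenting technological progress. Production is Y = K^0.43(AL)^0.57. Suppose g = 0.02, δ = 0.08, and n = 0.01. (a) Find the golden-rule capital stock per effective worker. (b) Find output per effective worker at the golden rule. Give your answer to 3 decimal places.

(a) k_gold ≈ 10.933; (b) y_gold ≈ 2.797

n + g + δ = 0.01 + 0.02 + 0.08 = 0.11.
Golden rule sets MPK = n+g+δ: 0.43·k^(0.43−1) = 0.11, so k_gold = (0.43/0.11)^(1/0.57) ≈ 10.9328.
y_gold = 10.9328^0.43 ≈ 2.7968.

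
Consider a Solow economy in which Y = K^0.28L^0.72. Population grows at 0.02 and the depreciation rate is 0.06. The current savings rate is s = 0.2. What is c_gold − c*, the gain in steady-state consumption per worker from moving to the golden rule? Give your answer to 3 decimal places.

Δc ≈ 0.029

Break-even investment rate: n + δ = 0.02 + 0.06 = 0.08.
Current steady state (s = 0.2): k* = (0.2/0.08)^(1/0.72) ≈ 3.5702, y* = 3.5702^0.28 ≈ 1.4281, c* = (1−0.2)·1.4281 ≈ 1.1425.
Maximizing c = f(k) − (n+δ)·k gives f'(k) = n+δ, i.e. 0.28·k^(0.28−1) = 0.08, so k_gold = (0.28/0.08)^(1/0.72) ≈ 5.6971.
y_gold = 5.6971^0.28 ≈ 1.6277, c_gold = y_gold − 0.08·k_gold ≈ 1.1720.
Gain: Δc = 1.1720 − 1.1425 ≈ 0.0295.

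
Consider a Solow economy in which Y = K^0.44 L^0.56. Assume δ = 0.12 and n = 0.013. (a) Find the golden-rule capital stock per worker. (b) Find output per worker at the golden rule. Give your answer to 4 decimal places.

n + δ = 0.013 + 0.12 = 0.133.
Maximizing c = f(k) − (n+δ)·k gives f'(k) = n+δ, i.e. 0.44·k^(0.44−1) = 0.133, so k_gold = (0.44/0.133)^(1/0.56) ≈ 8.4695.
y_gold = 8.4695^0.44 ≈ 2.5601.

(a) k_gold ≈ 8.4695; (b) y_gold ≈ 2.5601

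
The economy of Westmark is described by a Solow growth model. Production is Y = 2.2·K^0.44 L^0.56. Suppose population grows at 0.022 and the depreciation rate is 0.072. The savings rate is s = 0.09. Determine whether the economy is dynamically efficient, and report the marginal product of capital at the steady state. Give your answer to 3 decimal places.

dynamically efficient; MPK ≈ 0.460

n + δ = 0.022 + 0.072 = 0.094.
Steady-state k*: s·A·k^0.44 = 0.094·k gives k* = (0.09·2.2/0.094)^(1/0.56) ≈ 3.7822.
MPK = 0.44·2.2·3.7822^(-0.56) ≈ 0.4596.
MPK > n+δ = 0.094, so the economy is dynamically efficient (under-saving).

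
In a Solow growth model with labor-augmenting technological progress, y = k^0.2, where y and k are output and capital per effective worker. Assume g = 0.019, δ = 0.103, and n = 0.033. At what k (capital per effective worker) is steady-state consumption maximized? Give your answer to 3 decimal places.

k_gold ≈ 1.375

The effective depreciation rate is n + g + δ = 0.033 + 0.019 + 0.103 = 0.155.
Maximizing c = f(k) − (n+g+δ)·k gives f'(k) = n+g+δ, i.e. 0.2·k^(0.2−1) = 0.155, so k_gold = (0.2/0.155)^(1/0.8) ≈ 1.3752.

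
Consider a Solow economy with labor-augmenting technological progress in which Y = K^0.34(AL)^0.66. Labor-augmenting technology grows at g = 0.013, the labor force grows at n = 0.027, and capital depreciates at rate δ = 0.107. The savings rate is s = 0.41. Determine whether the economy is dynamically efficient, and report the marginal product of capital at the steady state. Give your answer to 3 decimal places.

dynamically inefficient; MPK ≈ 0.122

Capital per effective worker breaks even when investment replaces (n + g + δ)·k; here n + g + δ = 0.147.
Steady-state k*: s·k^0.34 = 0.147·k gives k* = (0.41/0.147)^(1/0.66) ≈ 4.7310.
MPK = 0.34·4.7310^(-0.66) ≈ 0.1219.
MPK < n+g+δ = 0.147, so the economy is dynamically inefficient (over-saving).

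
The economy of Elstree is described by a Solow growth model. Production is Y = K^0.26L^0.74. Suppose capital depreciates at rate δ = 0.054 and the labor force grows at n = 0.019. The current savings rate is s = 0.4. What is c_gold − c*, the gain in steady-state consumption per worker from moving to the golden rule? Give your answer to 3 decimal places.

Break-even investment rate: n + δ = 0.019 + 0.054 = 0.073.
Current steady state (s = 0.4): k* = (0.4/0.073)^(1/0.74) ≈ 9.9608, y* = 9.9608^0.26 ≈ 1.8178, c* = (1−0.4)·1.8178 ≈ 1.0907.
At the golden rule the marginal product of capital equals n+δ: 0.26·k^(0.26−1) = 0.073. Solving, k_gold = (0.26/0.073)^(1/0.74) ≈ 5.5651.
y_gold = 5.5651^0.26 ≈ 1.5625, c_gold = y_gold − 0.073·k_gold ≈ 1.1563.
Gain: Δc = 1.1563 − 1.0907 ≈ 0.0656.

Δc ≈ 0.066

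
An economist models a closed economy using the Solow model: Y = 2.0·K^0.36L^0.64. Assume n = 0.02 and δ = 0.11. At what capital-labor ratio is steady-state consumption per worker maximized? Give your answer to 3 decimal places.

k_gold ≈ 14.506

Capital per worker breaks even when investment replaces (n + δ)·k; here n + δ = 0.13.
Setting f'(k) = n+δ gives 0.36·2.0·k^(0.36−1) = 0.13, hence k_gold = (0.36·2.0/0.13)^(1/0.64) ≈ 14.5059.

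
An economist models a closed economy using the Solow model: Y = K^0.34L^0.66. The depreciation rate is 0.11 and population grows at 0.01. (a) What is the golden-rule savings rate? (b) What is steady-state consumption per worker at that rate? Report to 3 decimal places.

(a) s_gold = 0.340; (b) c_gold ≈ 1.129

Capital per worker breaks even when investment replaces (n + δ)·k; here n + δ = 0.12.
For Cobb-Douglas, s_gold equals capital's share: s_gold = 0.34.
Maximizing c = f(k) − (n+δ)·k gives f'(k) = n+δ, i.e. 0.34·k^(0.34−1) = 0.12, so k_gold = (0.34/0.12)^(1/0.66) ≈ 4.8451.
y_gold = 4.8451^0.34 ≈ 1.7100; c_gold = (1−0.34)·y_gold ≈ 1.1286.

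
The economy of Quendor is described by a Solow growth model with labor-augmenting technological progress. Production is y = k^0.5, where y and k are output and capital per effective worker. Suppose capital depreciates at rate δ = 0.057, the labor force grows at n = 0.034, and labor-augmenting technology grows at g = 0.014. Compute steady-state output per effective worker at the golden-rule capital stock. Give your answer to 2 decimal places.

n + g + δ = 0.034 + 0.014 + 0.057 = 0.105.
Maximizing c = f(k) − (n+g+δ)·k gives f'(k) = n+g+δ, i.e. 0.5·k^(0.5−1) = 0.105, so k_gold = (0.5/0.105)^(1/0.5) ≈ 22.6757.
Output: y_gold = k_gold^0.5 = 22.6757^0.5 ≈ 4.7619.

y_gold ≈ 4.76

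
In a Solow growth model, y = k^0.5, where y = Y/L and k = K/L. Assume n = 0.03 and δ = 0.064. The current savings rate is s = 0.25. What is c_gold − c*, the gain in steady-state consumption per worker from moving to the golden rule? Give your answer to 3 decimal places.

Δc ≈ 0.665

Break-even investment rate: n + δ = 0.03 + 0.064 = 0.094.
Current steady state (s = 0.25): k* = (0.25/0.094)^(1/0.5) ≈ 7.0733, y* = 7.0733^0.5 ≈ 2.6596, c* = (1−0.25)·2.6596 ≈ 1.9947.
Setting f'(k) = n+δ gives 0.5·k^(0.5−1) = 0.094, hence k_gold = (0.5/0.094)^(1/0.5) ≈ 28.2933.
y_gold = 28.2933^0.5 ≈ 5.3191, c_gold = y_gold − 0.094·k_gold ≈ 2.6596.
Gain: Δc = 2.6596 − 1.9947 ≈ 0.6649.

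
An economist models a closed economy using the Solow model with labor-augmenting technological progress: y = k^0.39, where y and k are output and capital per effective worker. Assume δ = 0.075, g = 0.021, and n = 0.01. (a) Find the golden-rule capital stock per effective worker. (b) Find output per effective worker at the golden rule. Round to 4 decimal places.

(a) k_gold ≈ 8.4620; (b) y_gold ≈ 2.2999

The effective depreciation rate is n + g + δ = 0.01 + 0.021 + 0.075 = 0.106.
Setting f'(k) = n+g+δ gives 0.39·k^(0.39−1) = 0.106, hence k_gold = (0.39/0.106)^(1/0.61) ≈ 8.4620.
y_gold = 8.4620^0.39 ≈ 2.2999.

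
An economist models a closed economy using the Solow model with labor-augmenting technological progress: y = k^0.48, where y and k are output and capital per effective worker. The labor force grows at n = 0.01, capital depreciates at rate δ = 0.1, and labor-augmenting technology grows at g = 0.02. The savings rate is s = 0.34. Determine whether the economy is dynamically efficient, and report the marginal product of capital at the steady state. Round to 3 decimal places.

Capital per effective worker breaks even when investment replaces (n + g + δ)·k; here n + g + δ = 0.13.
Steady-state k*: s·k^0.48 = 0.13·k gives k* = (0.34/0.13)^(1/0.52) ≈ 6.3526.
MPK = 0.48·6.3526^(-0.52) ≈ 0.1835.
MPK > n+g+δ = 0.13, so the economy is dynamically efficient (under-saving).

dynamically efficient; MPK ≈ 0.184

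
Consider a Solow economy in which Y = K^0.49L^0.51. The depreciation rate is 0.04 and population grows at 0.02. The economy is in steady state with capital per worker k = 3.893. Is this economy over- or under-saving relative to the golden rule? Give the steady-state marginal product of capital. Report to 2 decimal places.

under-saving; MPK ≈ 0.24

The effective depreciation rate is n + δ = 0.02 + 0.04 = 0.06.
MPK = 0.49·k^(0.49−1) = 0.49·3.893^(-0.51) ≈ 0.2450.
MPK > 0.06, so the economy is dynamically efficient (under-saving).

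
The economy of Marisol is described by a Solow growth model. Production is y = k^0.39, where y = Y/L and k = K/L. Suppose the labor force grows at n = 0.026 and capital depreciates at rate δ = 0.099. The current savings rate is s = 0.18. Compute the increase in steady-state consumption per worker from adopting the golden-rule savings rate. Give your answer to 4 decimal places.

Break-even investment rate: n + δ = 0.026 + 0.099 = 0.125.
Current steady state (s = 0.18): k* = (0.18/0.125)^(1/0.61) ≈ 1.8181, y* = 1.8181^0.39 ≈ 1.2625, c* = (1−0.18)·1.2625 ≈ 1.0353.
At the golden rule the marginal product of capital equals n+δ: 0.39·k^(0.39−1) = 0.125. Solving, k_gold = (0.39/0.125)^(1/0.61) ≈ 6.4579.
y_gold = 6.4579^0.39 ≈ 2.0698, c_gold = y_gold − 0.125·k_gold ≈ 1.2626.
Gain: Δc = 1.2626 − 1.0353 ≈ 0.2273.

Δc ≈ 0.2273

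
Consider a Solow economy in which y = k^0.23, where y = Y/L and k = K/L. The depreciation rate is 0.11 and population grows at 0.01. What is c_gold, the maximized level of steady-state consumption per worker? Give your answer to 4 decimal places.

Break-even investment rate: n + δ = 0.01 + 0.11 = 0.12.
Maximizing c = f(k) − (n+δ)·k gives f'(k) = n+δ, i.e. 0.23·k^(0.23−1) = 0.12, so k_gold = (0.23/0.12)^(1/0.77) ≈ 2.3278.
y_gold = 2.3278^0.23 ≈ 1.2145.
c_gold = y_gold − (n+δ)·k_gold = 1.2145 − 0.12·2.3278 ≈ 0.9352.

c_gold ≈ 0.9352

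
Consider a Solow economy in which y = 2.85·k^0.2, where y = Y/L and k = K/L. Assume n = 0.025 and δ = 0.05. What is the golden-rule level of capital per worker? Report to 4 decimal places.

Capital per worker breaks even when investment replaces (n + δ)·k; here n + δ = 0.075.
Setting f'(k) = n+δ gives 0.2·2.85·k^(0.2−1) = 0.075, hence k_gold = (0.2·2.85/0.075)^(1/0.8) ≈ 12.6188.

k_gold ≈ 12.6188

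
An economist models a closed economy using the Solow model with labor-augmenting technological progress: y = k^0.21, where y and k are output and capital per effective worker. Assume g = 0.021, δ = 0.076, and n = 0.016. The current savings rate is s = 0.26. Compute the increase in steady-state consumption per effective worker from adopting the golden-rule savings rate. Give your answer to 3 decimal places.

n + g + δ = 0.016 + 0.021 + 0.076 = 0.113.
Current steady state (s = 0.26): k* = (0.26/0.113)^(1/0.79) ≈ 2.8714, y* = 2.8714^0.21 ≈ 1.2480, c* = (1−0.26)·1.2480 ≈ 0.9235.
At the golden rule the marginal product of capital equals n+g+δ: 0.21·k^(0.21−1) = 0.113. Solving, k_gold = (0.21/0.113)^(1/0.79) ≈ 2.1912.
y_gold = 2.1912^0.21 ≈ 1.1791, c_gold = y_gold − 0.113·k_gold ≈ 0.9315.
Gain: Δc = 0.9315 − 0.9235 ≈ 0.0080.

Δc ≈ 0.008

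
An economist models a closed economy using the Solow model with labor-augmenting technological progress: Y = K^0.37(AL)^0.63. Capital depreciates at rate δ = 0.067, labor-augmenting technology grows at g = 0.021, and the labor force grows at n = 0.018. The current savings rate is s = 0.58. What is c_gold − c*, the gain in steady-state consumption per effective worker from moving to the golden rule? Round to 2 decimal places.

Δc ≈ 0.17

n + g + δ = 0.018 + 0.021 + 0.067 = 0.106.
Current steady state (s = 0.58): k* = (0.58/0.106)^(1/0.63) ≈ 14.8464, y* = 14.8464^0.37 ≈ 2.7133, c* = (1−0.58)·2.7133 ≈ 1.1396.
Maximizing c = f(k) − (n+g+δ)·k gives f'(k) = n+g+δ, i.e. 0.37·k^(0.37−1) = 0.106, so k_gold = (0.37/0.106)^(1/0.63) ≈ 7.2734.
y_gold = 7.2734^0.37 ≈ 2.0837, c_gold = y_gold − 0.106·k_gold ≈ 1.3128.
Gain: Δc = 1.3128 − 1.1396 ≈ 0.1732.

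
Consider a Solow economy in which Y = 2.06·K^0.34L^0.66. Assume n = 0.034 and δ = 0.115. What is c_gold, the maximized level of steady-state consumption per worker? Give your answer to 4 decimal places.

c_gold ≈ 3.0177

Capital per worker breaks even when investment replaces (n + δ)·k; here n + δ = 0.149.
At the golden rule the marginal product of capital equals n+δ: 0.34·2.06·k^(0.34−1) = 0.149. Solving, k_gold = (0.34·2.06/0.149)^(1/0.66) ≈ 10.4334.
y_gold = 2.06·10.4334^0.34 ≈ 4.5723.
c_gold = y_gold − (n+δ)·k_gold = 4.5723 − 0.149·10.4334 ≈ 3.0177.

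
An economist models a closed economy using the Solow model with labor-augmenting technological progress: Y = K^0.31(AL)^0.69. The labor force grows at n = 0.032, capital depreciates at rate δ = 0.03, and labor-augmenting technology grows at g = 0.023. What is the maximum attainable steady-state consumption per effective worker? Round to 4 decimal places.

c_gold ≈ 1.2340

Break-even investment rate: n + g + δ = 0.032 + 0.023 + 0.03 = 0.085.
At the golden rule the marginal product of capital equals n+g+δ: 0.31·k^(0.31−1) = 0.085. Solving, k_gold = (0.31/0.085)^(1/0.69) ≈ 6.5224.
y_gold = 6.5224^0.31 ≈ 1.7884.
c_gold = y_gold − (n+g+δ)·k_gold = 1.7884 − 0.085·6.5224 ≈ 1.2340.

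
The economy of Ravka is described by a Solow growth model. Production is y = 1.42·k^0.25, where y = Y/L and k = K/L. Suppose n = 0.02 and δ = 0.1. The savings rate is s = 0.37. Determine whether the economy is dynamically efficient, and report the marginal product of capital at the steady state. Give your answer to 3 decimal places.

dynamically inefficient; MPK ≈ 0.081

n + δ = 0.02 + 0.1 = 0.12.
Steady-state k*: s·A·k^0.25 = 0.12·k gives k* = (0.37·1.42/0.12)^(1/0.75) ≈ 7.1627.
MPK = 0.25·1.42·7.1627^(-0.75) ≈ 0.0811.
MPK < n+δ = 0.12, so the economy is dynamically inefficient (over-saving).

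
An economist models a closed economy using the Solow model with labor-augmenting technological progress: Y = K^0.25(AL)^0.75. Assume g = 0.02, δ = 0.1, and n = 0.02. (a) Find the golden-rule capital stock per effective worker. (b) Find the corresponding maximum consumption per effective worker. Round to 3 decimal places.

The effective depreciation rate is n + g + δ = 0.02 + 0.02 + 0.1 = 0.14.
Golden rule sets MPK = n+g+δ: 0.25·k^(0.25−1) = 0.14, so k_gold = (0.25/0.14)^(1/0.75) ≈ 2.1665.
y_gold = 2.1665^0.25 ≈ 1.2132; c_gold = y_gold − 0.14·k_gold ≈ 0.9099.

(a) k_gold ≈ 2.166; (b) c_gold ≈ 0.910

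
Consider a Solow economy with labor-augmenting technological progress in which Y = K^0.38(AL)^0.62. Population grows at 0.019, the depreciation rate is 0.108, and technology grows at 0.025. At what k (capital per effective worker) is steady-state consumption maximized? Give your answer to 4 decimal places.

k_gold ≈ 4.3837

n + g + δ = 0.019 + 0.025 + 0.108 = 0.152.
At the golden rule the marginal product of capital equals n+g+δ: 0.38·k^(0.38−1) = 0.152. Solving, k_gold = (0.38/0.152)^(1/0.62) ≈ 4.3837.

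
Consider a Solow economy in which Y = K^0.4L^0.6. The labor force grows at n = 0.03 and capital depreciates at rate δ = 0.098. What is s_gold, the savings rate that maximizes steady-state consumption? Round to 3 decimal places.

s_gold = 0.400

n + δ = 0.03 + 0.098 = 0.128.
At the golden rule MPK = n+δ, and in any Cobb-Douglas steady state s = (n+δ)·k/y = MPK·k/y = capital's share 0.4.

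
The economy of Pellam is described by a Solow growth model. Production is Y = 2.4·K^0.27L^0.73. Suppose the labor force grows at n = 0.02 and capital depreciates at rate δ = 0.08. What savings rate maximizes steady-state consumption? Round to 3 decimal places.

s_gold = 0.270

Capital per worker breaks even when investment replaces (n + δ)·k; here n + δ = 0.1.
At the golden rule MPK = n+δ, and in any Cobb-Douglas steady state s = (n+δ)·k/y = MPK·k/y = capital's share 0.27.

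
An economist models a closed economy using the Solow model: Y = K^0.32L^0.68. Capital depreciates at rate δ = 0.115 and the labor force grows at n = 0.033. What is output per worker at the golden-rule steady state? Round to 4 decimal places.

n + δ = 0.033 + 0.115 = 0.148.
Setting f'(k) = n+δ gives 0.32·k^(0.32−1) = 0.148, hence k_gold = (0.32/0.148)^(1/0.68) ≈ 3.1080.
Output: y_gold = k_gold^0.32 = 3.1080^0.32 ≈ 1.4375.

y_gold ≈ 1.4375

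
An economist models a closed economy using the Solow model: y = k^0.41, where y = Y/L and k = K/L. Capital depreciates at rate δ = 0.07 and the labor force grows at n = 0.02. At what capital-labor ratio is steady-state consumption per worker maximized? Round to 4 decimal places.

n + δ = 0.02 + 0.07 = 0.09.
Golden rule sets MPK = n+δ: 0.41·k^(0.41−1) = 0.09, so k_gold = (0.41/0.09)^(1/0.59) ≈ 13.0669.

k_gold ≈ 13.0669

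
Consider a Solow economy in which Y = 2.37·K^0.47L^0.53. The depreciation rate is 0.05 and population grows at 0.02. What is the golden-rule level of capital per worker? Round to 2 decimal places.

k_gold ≈ 185.12

The effective depreciation rate is n + δ = 0.02 + 0.05 = 0.07.
Maximizing c = f(k) − (n+δ)·k gives f'(k) = n+δ, i.e. 0.47·2.37·k^(0.47−1) = 0.07, so k_gold = (0.47·2.37/0.07)^(1/0.53) ≈ 185.1183.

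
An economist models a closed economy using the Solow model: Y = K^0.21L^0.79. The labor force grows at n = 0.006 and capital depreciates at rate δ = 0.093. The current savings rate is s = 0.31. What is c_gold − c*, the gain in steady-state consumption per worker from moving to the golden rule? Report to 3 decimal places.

Δc ≈ 0.030

The effective depreciation rate is n + δ = 0.006 + 0.093 = 0.099.
Current steady state (s = 0.31): k* = (0.31/0.099)^(1/0.79) ≈ 4.2413, y* = 4.2413^0.21 ≈ 1.3545, c* = (1−0.31)·1.3545 ≈ 0.9346.
Maximizing c = f(k) − (n+δ)·k gives f'(k) = n+δ, i.e. 0.21·k^(0.21−1) = 0.099, so k_gold = (0.21/0.099)^(1/0.79) ≈ 2.5906.
y_gold = 2.5906^0.21 ≈ 1.2213, c_gold = y_gold − 0.099·k_gold ≈ 0.9648.
Gain: Δc = 0.9648 − 0.9346 ≈ 0.0302.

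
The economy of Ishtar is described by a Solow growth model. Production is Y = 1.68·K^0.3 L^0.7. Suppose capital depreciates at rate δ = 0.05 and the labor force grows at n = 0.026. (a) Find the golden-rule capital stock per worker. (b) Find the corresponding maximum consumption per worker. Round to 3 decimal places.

(a) k_gold ≈ 14.919; (b) c_gold ≈ 2.646

The effective depreciation rate is n + δ = 0.026 + 0.05 = 0.076.
At the golden rule the marginal product of capital equals n+δ: 0.3·1.68·k^(0.3−1) = 0.076. Solving, k_gold = (0.3·1.68/0.076)^(1/0.7) ≈ 14.9190.
y_gold = 1.68·14.9190^0.3 ≈ 3.7795; c_gold = y_gold − 0.076·k_gold ≈ 2.6456.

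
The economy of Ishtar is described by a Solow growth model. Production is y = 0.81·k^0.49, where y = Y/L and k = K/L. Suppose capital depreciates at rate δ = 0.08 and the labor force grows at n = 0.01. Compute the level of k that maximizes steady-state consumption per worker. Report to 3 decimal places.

k_gold ≈ 18.349

n + δ = 0.01 + 0.08 = 0.09.
At the golden rule the marginal product of capital equals n+δ: 0.49·0.81·k^(0.49−1) = 0.09. Solving, k_gold = (0.49·0.81/0.09)^(1/0.51) ≈ 18.3487.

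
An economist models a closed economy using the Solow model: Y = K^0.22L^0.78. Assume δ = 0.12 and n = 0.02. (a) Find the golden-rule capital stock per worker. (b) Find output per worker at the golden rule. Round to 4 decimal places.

(a) k_gold ≈ 1.7851; (b) y_gold ≈ 1.1360

Break-even investment rate: n + δ = 0.02 + 0.12 = 0.14.
Setting f'(k) = n+δ gives 0.22·k^(0.22−1) = 0.14, hence k_gold = (0.22/0.14)^(1/0.78) ≈ 1.7851.
y_gold = 1.7851^0.22 ≈ 1.1360.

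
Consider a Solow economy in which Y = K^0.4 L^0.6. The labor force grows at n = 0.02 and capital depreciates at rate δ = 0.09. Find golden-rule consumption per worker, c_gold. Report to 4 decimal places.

The effective depreciation rate is n + δ = 0.02 + 0.09 = 0.11.
Maximizing c = f(k) − (n+δ)·k gives f'(k) = n+δ, i.e. 0.4·k^(0.4−1) = 0.11, so k_gold = (0.4/0.11)^(1/0.6) ≈ 8.5990.
y_gold = 8.5990^0.4 ≈ 2.3647.
c_gold = y_gold − (n+δ)·k_gold = 2.3647 − 0.11·8.5990 ≈ 1.4188.

c_gold ≈ 1.4188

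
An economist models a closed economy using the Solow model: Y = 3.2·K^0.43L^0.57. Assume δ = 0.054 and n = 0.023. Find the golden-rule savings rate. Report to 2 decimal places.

s_gold = 0.43

The effective depreciation rate is n + δ = 0.023 + 0.054 = 0.077.
At the golden rule MPK = n+δ, and in any Cobb-Douglas steady state s = (n+δ)·k/y = MPK·k/y = capital's share 0.43.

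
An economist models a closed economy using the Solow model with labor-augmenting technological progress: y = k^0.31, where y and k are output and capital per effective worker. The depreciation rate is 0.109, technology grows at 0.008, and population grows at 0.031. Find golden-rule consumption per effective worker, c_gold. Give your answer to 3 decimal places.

Break-even investment rate: n + g + δ = 0.031 + 0.008 + 0.109 = 0.148.
Setting f'(k) = n+g+δ gives 0.31·k^(0.31−1) = 0.148, hence k_gold = (0.31/0.148)^(1/0.69) ≈ 2.9199.
y_gold = 2.9199^0.31 ≈ 1.3940.
c_gold = y_gold − (n+g+δ)·k_gold = 1.3940 − 0.148·2.9199 ≈ 0.9619.

c_gold ≈ 0.962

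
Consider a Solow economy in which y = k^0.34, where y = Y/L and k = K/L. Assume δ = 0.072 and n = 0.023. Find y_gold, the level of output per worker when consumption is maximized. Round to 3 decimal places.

y_gold ≈ 1.929

Capital per worker breaks even when investment replaces (n + δ)·k; here n + δ = 0.095.
Golden rule sets MPK = n+δ: 0.34·k^(0.34−1) = 0.095, so k_gold = (0.34/0.095)^(1/0.66) ≈ 6.9028.
Output: y_gold = k_gold^0.34 = 6.9028^0.34 ≈ 1.9287.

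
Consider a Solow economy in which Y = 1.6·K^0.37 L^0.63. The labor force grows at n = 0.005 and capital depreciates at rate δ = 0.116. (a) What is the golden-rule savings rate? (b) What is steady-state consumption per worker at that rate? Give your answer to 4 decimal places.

Capital per worker breaks even when investment replaces (n + δ)·k; here n + δ = 0.121.
For Cobb-Douglas, s_gold equals capital's share: s_gold = 0.37.
Setting f'(k) = n+δ gives 0.37·1.6·k^(0.37−1) = 0.121, hence k_gold = (0.37·1.6/0.121)^(1/0.63) ≈ 12.4309.
y_gold = 1.6·12.4309^0.37 ≈ 4.0652; c_gold = (1−0.37)·y_gold ≈ 2.5611.

(a) s_gold = 0.3700; (b) c_gold ≈ 2.5611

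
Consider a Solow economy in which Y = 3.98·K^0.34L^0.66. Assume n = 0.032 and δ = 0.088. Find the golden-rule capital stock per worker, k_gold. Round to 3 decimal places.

k_gold ≈ 39.284

Capital per worker breaks even when investment replaces (n + δ)·k; here n + δ = 0.12.
Golden rule sets MPK = n+δ: 0.34·3.98·k^(0.34−1) = 0.12, so k_gold = (0.34·3.98/0.12)^(1/0.66) ≈ 39.2838.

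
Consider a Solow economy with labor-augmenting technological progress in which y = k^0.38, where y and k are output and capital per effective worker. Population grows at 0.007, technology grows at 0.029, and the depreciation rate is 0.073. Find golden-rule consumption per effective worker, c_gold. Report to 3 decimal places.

The effective depreciation rate is n + g + δ = 0.007 + 0.029 + 0.073 = 0.109.
Maximizing c = f(k) − (n+g+δ)·k gives f'(k) = n+g+δ, i.e. 0.38·k^(0.38−1) = 0.109, so k_gold = (0.38/0.109)^(1/0.62) ≈ 7.4950.
y_gold = 7.4950^0.38 ≈ 2.1499.
c_gold = y_gold − (n+g+δ)·k_gold = 2.1499 − 0.109·7.4950 ≈ 1.3329.

c_gold ≈ 1.333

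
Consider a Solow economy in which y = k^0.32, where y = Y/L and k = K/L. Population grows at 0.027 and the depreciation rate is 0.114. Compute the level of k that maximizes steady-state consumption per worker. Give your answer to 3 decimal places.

k_gold ≈ 3.338

n + δ = 0.027 + 0.114 = 0.141.
At the golden rule the marginal product of capital equals n+δ: 0.32·k^(0.32−1) = 0.141. Solving, k_gold = (0.32/0.141)^(1/0.68) ≈ 3.3375.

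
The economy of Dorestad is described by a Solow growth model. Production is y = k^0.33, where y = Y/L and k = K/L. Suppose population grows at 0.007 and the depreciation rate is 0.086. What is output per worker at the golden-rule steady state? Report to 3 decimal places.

The effective depreciation rate is n + δ = 0.007 + 0.086 = 0.093.
At the golden rule the marginal product of capital equals n+δ: 0.33·k^(0.33−1) = 0.093. Solving, k_gold = (0.33/0.093)^(1/0.67) ≈ 6.6213.
Output: y_gold = k_gold^0.33 = 6.6213^0.33 ≈ 1.8660.

y_gold ≈ 1.866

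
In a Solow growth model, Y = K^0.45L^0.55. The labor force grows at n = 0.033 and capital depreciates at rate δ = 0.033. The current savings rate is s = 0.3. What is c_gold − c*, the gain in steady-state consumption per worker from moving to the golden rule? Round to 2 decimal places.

Δc ≈ 0.23

n + δ = 0.033 + 0.033 = 0.066.
Current steady state (s = 0.3): k* = (0.3/0.066)^(1/0.55) ≈ 15.6890, y* = 15.6890^0.45 ≈ 3.4516, c* = (1−0.3)·3.4516 ≈ 2.4161.
Maximizing c = f(k) − (n+δ)·k gives f'(k) = n+δ, i.e. 0.45·k^(0.45−1) = 0.066, so k_gold = (0.45/0.066)^(1/0.55) ≈ 32.7915.
y_gold = 32.7915^0.45 ≈ 4.8094, c_gold = y_gold − 0.066·k_gold ≈ 2.6452.
Gain: Δc = 2.6452 − 2.4161 ≈ 0.2291.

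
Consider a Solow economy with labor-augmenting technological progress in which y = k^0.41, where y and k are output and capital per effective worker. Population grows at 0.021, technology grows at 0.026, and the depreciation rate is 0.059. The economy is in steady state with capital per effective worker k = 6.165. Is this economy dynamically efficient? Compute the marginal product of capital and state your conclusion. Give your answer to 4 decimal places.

The effective depreciation rate is n + g + δ = 0.021 + 0.026 + 0.059 = 0.106.
MPK = 0.41·k^(0.41−1) = 0.41·6.165^(-0.59) ≈ 0.1402.
MPK > 0.106, so the economy is dynamically efficient (under-saving).

dynamically efficient; MPK ≈ 0.1402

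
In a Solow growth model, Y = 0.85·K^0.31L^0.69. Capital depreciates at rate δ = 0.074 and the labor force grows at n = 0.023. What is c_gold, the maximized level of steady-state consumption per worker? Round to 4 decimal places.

c_gold ≈ 0.9189

Capital per worker breaks even when investment replaces (n + δ)·k; here n + δ = 0.097.
Setting f'(k) = n+δ gives 0.31·0.85·k^(0.31−1) = 0.097, hence k_gold = (0.31·0.85/0.097)^(1/0.69) ≈ 4.2560.
y_gold = 0.85·4.2560^0.31 ≈ 1.3317.
c_gold = y_gold − (n+δ)·k_gold = 1.3317 − 0.097·4.2560 ≈ 0.9189.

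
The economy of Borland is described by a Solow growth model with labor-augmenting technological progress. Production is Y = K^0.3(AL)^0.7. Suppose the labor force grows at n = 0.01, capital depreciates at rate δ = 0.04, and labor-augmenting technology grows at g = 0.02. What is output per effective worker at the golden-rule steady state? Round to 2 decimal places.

y_gold ≈ 1.87

Break-even investment rate: n + g + δ = 0.01 + 0.02 + 0.04 = 0.07.
Setting f'(k) = n+g+δ gives 0.3·k^(0.3−1) = 0.07, hence k_gold = (0.3/0.07)^(1/0.7) ≈ 7.9963.
Output: y_gold = k_gold^0.3 = 7.9963^0.3 ≈ 1.8658.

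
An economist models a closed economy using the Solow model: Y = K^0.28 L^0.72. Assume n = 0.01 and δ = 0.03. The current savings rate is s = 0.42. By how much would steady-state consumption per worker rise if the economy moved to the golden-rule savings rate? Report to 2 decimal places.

Δc ≈ 0.09

n + δ = 0.01 + 0.03 = 0.04.
Current steady state (s = 0.42): k* = (0.42/0.04)^(1/0.72) ≈ 26.2010, y* = 26.2010^0.28 ≈ 2.4953, c* = (1−0.42)·2.4953 ≈ 1.4473.
Maximizing c = f(k) − (n+δ)·k gives f'(k) = n+δ, i.e. 0.28·k^(0.28−1) = 0.04, so k_gold = (0.28/0.04)^(1/0.72) ≈ 14.9193.
y_gold = 14.9193^0.28 ≈ 2.1313, c_gold = y_gold − 0.04·k_gold ≈ 1.5346.
Gain: Δc = 1.5346 − 1.4473 ≈ 0.0873.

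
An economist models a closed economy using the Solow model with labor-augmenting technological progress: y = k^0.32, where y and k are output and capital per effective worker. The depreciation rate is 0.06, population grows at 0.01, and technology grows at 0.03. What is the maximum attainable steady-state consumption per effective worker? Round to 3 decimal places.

n + g + δ = 0.01 + 0.03 + 0.06 = 0.1.
Setting f'(k) = n+g+δ gives 0.32·k^(0.32−1) = 0.1, hence k_gold = (0.32/0.1)^(1/0.68) ≈ 5.5318.
y_gold = 5.5318^0.32 ≈ 1.7287.
c_gold = y_gold − (n+g+δ)·k_gold = 1.7287 − 0.1·5.5318 ≈ 1.1755.

c_gold ≈ 1.176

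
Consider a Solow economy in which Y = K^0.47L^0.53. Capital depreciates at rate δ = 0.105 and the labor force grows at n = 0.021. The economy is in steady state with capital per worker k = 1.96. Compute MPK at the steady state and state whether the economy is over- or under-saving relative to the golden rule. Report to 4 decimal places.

The effective depreciation rate is n + δ = 0.021 + 0.105 = 0.126.
MPK = 0.47·k^(0.47−1) = 0.47·1.96^(-0.53) ≈ 0.3290.
MPK > 0.126, so the economy is dynamically efficient (under-saving).

under-saving; MPK ≈ 0.3290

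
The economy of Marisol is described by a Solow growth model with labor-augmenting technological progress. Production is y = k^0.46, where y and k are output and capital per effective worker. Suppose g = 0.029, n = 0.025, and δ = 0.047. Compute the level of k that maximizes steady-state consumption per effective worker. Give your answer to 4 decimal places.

n + g + δ = 0.025 + 0.029 + 0.047 = 0.101.
At the golden rule the marginal product of capital equals n+g+δ: 0.46·k^(0.46−1) = 0.101. Solving, k_gold = (0.46/0.101)^(1/0.54) ≈ 16.5702.

k_gold ≈ 16.5702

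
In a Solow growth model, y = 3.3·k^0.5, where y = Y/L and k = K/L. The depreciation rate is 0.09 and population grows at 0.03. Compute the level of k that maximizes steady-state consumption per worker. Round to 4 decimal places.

Break-even investment rate: n + δ = 0.03 + 0.09 = 0.12.
Maximizing c = f(k) − (n+δ)·k gives f'(k) = n+δ, i.e. 0.5·3.3·k^(0.5−1) = 0.12, so k_gold = (0.5·3.3/0.12)^(1/0.5) ≈ 189.0625.

k_gold ≈ 189.0625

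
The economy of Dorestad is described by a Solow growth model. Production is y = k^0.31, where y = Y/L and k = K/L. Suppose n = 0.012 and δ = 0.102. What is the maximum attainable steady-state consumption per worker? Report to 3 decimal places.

c_gold ≈ 1.082

n + δ = 0.012 + 0.102 = 0.114.
Setting f'(k) = n+δ gives 0.31·k^(0.31−1) = 0.114, hence k_gold = (0.31/0.114)^(1/0.69) ≈ 4.2623.
y_gold = 4.2623^0.31 ≈ 1.5674.
c_gold = y_gold − (n+δ)·k_gold = 1.5674 − 0.114·4.2623 ≈ 1.0815.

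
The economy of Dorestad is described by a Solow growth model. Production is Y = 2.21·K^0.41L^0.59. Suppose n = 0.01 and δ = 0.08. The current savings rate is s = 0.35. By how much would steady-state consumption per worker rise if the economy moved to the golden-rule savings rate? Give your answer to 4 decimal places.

Break-even investment rate: n + δ = 0.01 + 0.08 = 0.09.
Current steady state (s = 0.35): k* = (0.35·2.21/0.09)^(1/0.59) ≈ 38.3195, y* = 2.21·38.3195^0.41 ≈ 9.8536, c* = (1−0.35)·9.8536 ≈ 6.4048.
Golden rule sets MPK = n+δ: 0.41·2.21·k^(0.41−1) = 0.09, so k_gold = (0.41·2.21/0.09)^(1/0.59) ≈ 50.1057.
y_gold = 2.21·50.1057^0.41 ≈ 10.9988, c_gold = y_gold − 0.09·k_gold ≈ 6.4893.
Gain: Δc = 6.4893 − 6.4048 ≈ 0.0845.

Δc ≈ 0.0845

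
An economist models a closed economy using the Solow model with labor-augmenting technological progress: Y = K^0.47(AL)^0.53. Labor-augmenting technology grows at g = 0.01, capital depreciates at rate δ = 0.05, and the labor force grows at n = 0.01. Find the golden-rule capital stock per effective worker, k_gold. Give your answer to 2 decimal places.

n + g + δ = 0.01 + 0.01 + 0.05 = 0.07.
Setting f'(k) = n+g+δ gives 0.47·k^(0.47−1) = 0.07, hence k_gold = (0.47/0.07)^(1/0.53) ≈ 36.3393.

k_gold ≈ 36.34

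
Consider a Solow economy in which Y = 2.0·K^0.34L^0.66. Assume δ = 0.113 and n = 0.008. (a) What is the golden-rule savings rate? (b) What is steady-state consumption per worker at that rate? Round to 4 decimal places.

Capital per worker breaks even when investment replaces (n + δ)·k; here n + δ = 0.121.
For Cobb-Douglas, s_gold equals capital's share: s_gold = 0.34.
Golden rule sets MPK = n+δ: 0.34·2.0·k^(0.34−1) = 0.121, so k_gold = (0.34·2.0/0.121)^(1/0.66) ≈ 13.6755.
y_gold = 2.0·13.6755^0.34 ≈ 4.8669; c_gold = (1−0.34)·y_gold ≈ 3.2121.

(a) s_gold = 0.3400; (b) c_gold ≈ 3.2121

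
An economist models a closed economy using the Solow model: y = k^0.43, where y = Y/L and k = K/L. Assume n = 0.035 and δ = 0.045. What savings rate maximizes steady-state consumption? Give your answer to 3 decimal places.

s_gold = 0.430

Break-even investment rate: n + δ = 0.035 + 0.045 = 0.08.
At the golden rule MPK = n+δ, and in any Cobb-Douglas steady state s = (n+δ)·k/y = MPK·k/y = capital's share 0.43.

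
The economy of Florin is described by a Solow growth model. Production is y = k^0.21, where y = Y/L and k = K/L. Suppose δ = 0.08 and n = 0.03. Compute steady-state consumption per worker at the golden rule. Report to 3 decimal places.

Break-even investment rate: n + δ = 0.03 + 0.08 = 0.11.
At the golden rule the marginal product of capital equals n+δ: 0.21·k^(0.21−1) = 0.11. Solving, k_gold = (0.21/0.11)^(1/0.79) ≈ 2.2671.
y_gold = 2.2671^0.21 ≈ 1.1875.
c_gold = y_gold − (n+δ)·k_gold = 1.1875 − 0.11·2.2671 ≈ 0.9382.

c_gold ≈ 0.938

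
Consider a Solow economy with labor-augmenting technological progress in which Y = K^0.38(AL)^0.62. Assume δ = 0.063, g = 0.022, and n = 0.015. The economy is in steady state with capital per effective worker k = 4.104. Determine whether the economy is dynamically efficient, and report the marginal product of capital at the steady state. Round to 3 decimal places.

n + g + δ = 0.015 + 0.022 + 0.063 = 0.1.
MPK = 0.38·k^(0.38−1) = 0.38·4.104^(-0.62) ≈ 0.1583.
MPK > 0.1, so the economy is dynamically efficient (under-saving).

dynamically efficient; MPK ≈ 0.158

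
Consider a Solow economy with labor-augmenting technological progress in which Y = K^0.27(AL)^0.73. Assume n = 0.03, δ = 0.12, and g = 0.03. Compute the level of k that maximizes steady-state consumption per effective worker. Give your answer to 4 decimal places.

k_gold ≈ 1.7427

The effective depreciation rate is n + g + δ = 0.03 + 0.03 + 0.12 = 0.18.
At the golden rule the marginal product of capital equals n+g+δ: 0.27·k^(0.27−1) = 0.18. Solving, k_gold = (0.27/0.18)^(1/0.73) ≈ 1.7427.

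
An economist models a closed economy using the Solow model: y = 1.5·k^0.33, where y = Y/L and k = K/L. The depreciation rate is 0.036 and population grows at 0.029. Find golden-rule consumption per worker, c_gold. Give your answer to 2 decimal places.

Capital per worker breaks even when investment replaces (n + δ)·k; here n + δ = 0.065.
Golden rule sets MPK = n+δ: 0.33·1.5·k^(0.33−1) = 0.065, so k_gold = (0.33·1.5/0.065)^(1/0.67) ≈ 20.6994.
y_gold = 1.5·20.6994^0.33 ≈ 4.0772.
c_gold = y_gold − (n+δ)·k_gold = 4.0772 − 0.065·20.6994 ≈ 2.7317.

c_gold ≈ 2.73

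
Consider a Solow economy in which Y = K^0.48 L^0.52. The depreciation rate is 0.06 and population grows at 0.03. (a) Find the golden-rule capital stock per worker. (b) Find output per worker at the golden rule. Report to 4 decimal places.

n + δ = 0.03 + 0.06 = 0.09.
Setting f'(k) = n+δ gives 0.48·k^(0.48−1) = 0.09, hence k_gold = (0.48/0.09)^(1/0.52) ≈ 25.0077.
y_gold = 25.0077^0.48 ≈ 4.6890.

(a) k_gold ≈ 25.0077; (b) y_gold ≈ 4.6890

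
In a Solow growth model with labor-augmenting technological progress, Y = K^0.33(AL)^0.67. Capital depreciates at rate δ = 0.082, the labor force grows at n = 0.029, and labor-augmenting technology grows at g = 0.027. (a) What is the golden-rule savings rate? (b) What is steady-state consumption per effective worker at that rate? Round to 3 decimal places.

(a) s_gold = 0.330; (b) c_gold ≈ 1.029

Break-even investment rate: n + g + δ = 0.029 + 0.027 + 0.082 = 0.138.
For Cobb-Douglas, s_gold equals capital's share: s_gold = 0.33.
At the golden rule the marginal product of capital equals n+g+δ: 0.33·k^(0.33−1) = 0.138. Solving, k_gold = (0.33/0.138)^(1/0.67) ≈ 3.6739.
y_gold = 3.6739^0.33 ≈ 1.5364; c_gold = (1−0.33)·y_gold ≈ 1.0294.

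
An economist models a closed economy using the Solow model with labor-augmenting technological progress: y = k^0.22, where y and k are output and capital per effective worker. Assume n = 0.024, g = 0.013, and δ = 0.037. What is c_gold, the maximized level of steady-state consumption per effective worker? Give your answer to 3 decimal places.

The effective depreciation rate is n + g + δ = 0.024 + 0.013 + 0.037 = 0.074.
At the golden rule the marginal product of capital equals n+g+δ: 0.22·k^(0.22−1) = 0.074. Solving, k_gold = (0.22/0.074)^(1/0.78) ≈ 4.0425.
y_gold = 4.0425^0.22 ≈ 1.3598.
c_gold = y_gold − (n+g+δ)·k_gold = 1.3598 − 0.074·4.0425 ≈ 1.0606.

c_gold ≈ 1.061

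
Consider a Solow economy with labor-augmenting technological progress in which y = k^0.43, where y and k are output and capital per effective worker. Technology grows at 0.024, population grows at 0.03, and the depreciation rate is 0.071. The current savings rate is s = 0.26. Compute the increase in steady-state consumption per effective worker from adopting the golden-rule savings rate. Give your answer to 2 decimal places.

Δc ≈ 0.16

Break-even investment rate: n + g + δ = 0.03 + 0.024 + 0.071 = 0.125.
Current steady state (s = 0.26): k* = (0.26/0.125)^(1/0.57) ≈ 3.6141, y* = 3.6141^0.43 ≈ 1.7376, c* = (1−0.26)·1.7376 ≈ 1.2858.
Setting f'(k) = n+g+δ gives 0.43·k^(0.43−1) = 0.125, hence k_gold = (0.43/0.125)^(1/0.57) ≈ 8.7364.
y_gold = 8.7364^0.43 ≈ 2.5396, c_gold = y_gold − 0.125·k_gold ≈ 1.4476.
Gain: Δc = 1.4476 − 1.2858 ≈ 0.1618.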